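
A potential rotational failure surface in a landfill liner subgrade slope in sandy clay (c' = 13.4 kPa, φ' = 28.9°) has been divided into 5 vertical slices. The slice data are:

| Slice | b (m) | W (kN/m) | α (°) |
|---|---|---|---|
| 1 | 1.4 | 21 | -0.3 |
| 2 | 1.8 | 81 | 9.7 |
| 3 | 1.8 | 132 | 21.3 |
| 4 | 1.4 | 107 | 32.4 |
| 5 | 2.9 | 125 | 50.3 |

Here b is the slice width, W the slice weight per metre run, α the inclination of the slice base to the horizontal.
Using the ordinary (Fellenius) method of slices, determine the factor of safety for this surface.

Ordinary method of slices: FS = Σ[c'·Δl_i + (W_i cosα_i)·tanφ'] / Σ W_i sinα_i, with Δl_i = b_i / cosα_i.
Slice 1: Δl = 1.4/cos(-0.3°) = 1.400 m; N'_1 = 21·cos(-0.3°) = 21.0; c'Δl = 18.76; W sinα = -0.1
Slice 2: Δl = 1.8/cos9.7° = 1.826 m; N'_2 = 81·cos9.7° = 79.8; c'Δl = 24.47; W sinα = 13.6
Slice 3: Δl = 1.8/cos21.3° = 1.932 m; N'_3 = 132·cos21.3° = 123.0; c'Δl = 25.89; W sinα = 47.9
Slice 4: Δl = 1.4/cos32.4° = 1.658 m; N'_4 = 107·cos32.4° = 90.3; c'Δl = 22.22; W sinα = 57.3
Slice 5: Δl = 2.9/cos50.3° = 4.540 m; N'_5 = 125·cos50.3° = 79.8; c'Δl = 60.84; W sinα = 96.2
Σc'Δl = 152.2 kN/m; ΣN' = 394.0 kN/m; ΣW sinα = 215.0 kN/m
Resisting = 152.2 + 394.0·tan28.9° = 152.2 + 217.5 = 369.7 kN/m
FS = 369.7 / 215.0 = 1.719

FS = 1.72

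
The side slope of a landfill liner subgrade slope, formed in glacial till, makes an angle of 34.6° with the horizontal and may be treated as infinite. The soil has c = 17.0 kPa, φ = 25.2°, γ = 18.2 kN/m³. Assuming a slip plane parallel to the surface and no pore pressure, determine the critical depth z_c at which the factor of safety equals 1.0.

Setting FS = 1.00 in FS = [c + γz cos²β tanφ] / [γz sinβ cosβ] and solving for z:
z = c / [γ cosβ (FS·sinβ − cosβ·tanφ)]
  = 17.0 / [18.2·cos34.6°·(1.00·sin34.6° − cos34.6°·tan25.2°)]
  = 17.0 / [18.2·0.8231·(1.00·0.5678 − 0.8231·0.4706)]
  = 17.0 / 2.7042 = 6.287 m

z_c = 6.29 m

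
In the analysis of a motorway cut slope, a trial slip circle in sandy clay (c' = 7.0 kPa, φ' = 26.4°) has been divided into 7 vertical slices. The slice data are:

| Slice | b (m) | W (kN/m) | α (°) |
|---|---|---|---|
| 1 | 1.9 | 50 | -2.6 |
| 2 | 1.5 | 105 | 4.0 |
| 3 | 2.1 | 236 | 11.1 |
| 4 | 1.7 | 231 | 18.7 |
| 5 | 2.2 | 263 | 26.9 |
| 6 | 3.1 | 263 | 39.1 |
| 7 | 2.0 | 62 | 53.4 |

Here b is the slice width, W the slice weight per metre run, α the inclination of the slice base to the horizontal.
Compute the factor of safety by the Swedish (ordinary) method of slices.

FS = 1.43

Ordinary method of slices: FS = Σ[c'·Δl_i + (W_i cosα_i)·tanφ'] / Σ W_i sinα_i, with Δl_i = b_i / cosα_i.
Slice 1: Δl = 1.9/cos(-2.6°) = 1.902 m; N'_1 = 50·cos(-2.6°) = 49.9; c'Δl = 13.31; W sinα = -2.3
Slice 2: Δl = 1.5/cos4.0° = 1.504 m; N'_2 = 105·cos4.0° = 104.7; c'Δl = 10.53; W sinα = 7.3
Slice 3: Δl = 2.1/cos11.1° = 2.140 m; N'_3 = 236·cos11.1° = 231.6; c'Δl = 14.98; W sinα = 45.4
Slice 4: Δl = 1.7/cos18.7° = 1.795 m; N'_4 = 231·cos18.7° = 218.8; c'Δl = 12.56; W sinα = 74.1
Slice 5: Δl = 2.2/cos26.9° = 2.467 m; N'_5 = 263·cos26.9° = 234.5; c'Δl = 17.27; W sinα = 119.0
Slice 6: Δl = 3.1/cos39.1° = 3.995 m; N'_6 = 263·cos39.1° = 204.1; c'Δl = 27.96; W sinα = 165.9
Slice 7: Δl = 2.0/cos53.4° = 3.354 m; N'_7 = 62·cos53.4° = 37.0; c'Δl = 23.48; W sinα = 49.8
Σc'Δl = 120.1 kN/m; ΣN' = 1080.7 kN/m; ΣW sinα = 459.2 kN/m
Resisting = 120.1 + 1080.7·tan26.4° = 120.1 + 536.5 = 656.6 kN/m
FS = 656.6 / 459.2 = 1.430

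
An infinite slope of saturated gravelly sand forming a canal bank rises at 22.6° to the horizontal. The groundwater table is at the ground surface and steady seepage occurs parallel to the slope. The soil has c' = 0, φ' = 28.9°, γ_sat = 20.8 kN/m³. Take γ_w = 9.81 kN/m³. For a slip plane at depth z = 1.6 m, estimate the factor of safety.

FS = 0.70

With seepage parallel to the slope and the water table at the surface, the effective normal stress on the slip plane uses the buoyant unit weight γ' = γ_sat − γ_w while the driving shear stress uses γ_sat:
FS = [c' + γ' z cos²β tanφ'] / [γ_sat z sinβ cosβ]
(For c' = 0 this reduces to FS = (γ'/γ_sat)·tanφ'/tanβ.)
γ' = 20.8 − 9.81 = 10.99 kN/m³
Numerator = 0.0 + 10.99·1.6·cos²22.6°·tan28.9° = 0.0 + 10.99·1.6·0.8523·0.5520 = 8.273 kPa
Denominator = 20.8·1.6·sin22.6°·cos22.6° = 20.8·1.6·0.3843·0.9232 = 11.807 kPa
FS = 8.273 / 11.807 = 0.701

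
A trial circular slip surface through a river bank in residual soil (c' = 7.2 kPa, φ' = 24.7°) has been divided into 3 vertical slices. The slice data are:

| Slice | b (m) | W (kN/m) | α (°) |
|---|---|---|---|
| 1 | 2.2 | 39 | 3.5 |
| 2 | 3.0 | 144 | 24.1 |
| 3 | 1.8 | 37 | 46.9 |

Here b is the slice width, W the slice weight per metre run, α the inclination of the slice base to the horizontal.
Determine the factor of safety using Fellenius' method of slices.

Ordinary method of slices: FS = Σ[c'·Δl_i + (W_i cosα_i)·tanφ'] / Σ W_i sinα_i, with Δl_i = b_i / cosα_i.
Slice 1: Δl = 2.2/cos3.5° = 2.204 m; N'_1 = 39·cos3.5° = 38.9; c'Δl = 15.87; W sinα = 2.4
Slice 2: Δl = 3.0/cos24.1° = 3.286 m; N'_2 = 144·cos24.1° = 131.4; c'Δl = 23.66; W sinα = 58.8
Slice 3: Δl = 1.8/cos46.9° = 2.634 m; N'_3 = 37·cos46.9° = 25.3; c'Δl = 18.97; W sinα = 27.0
Σc'Δl = 58.5 kN/m; ΣN' = 195.7 kN/m; ΣW sinα = 88.2 kN/m
Resisting = 58.5 + 195.7·tan24.7° = 58.5 + 90.0 = 148.5 kN/m
FS = 148.5 / 88.2 = 1.684

FS = 1.68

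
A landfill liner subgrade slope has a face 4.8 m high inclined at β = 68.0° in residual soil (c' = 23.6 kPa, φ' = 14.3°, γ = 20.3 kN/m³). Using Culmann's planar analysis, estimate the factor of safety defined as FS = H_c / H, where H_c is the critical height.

FS = 2.13

H_c = (4c'/γ) · sinβ cosφ' / [1 − cos(β − φ')]
    = (4·23.6/20.3) · sin68.0°·cos14.3° / [1 − cos53.7°]
    = 4.650 · 0.8985 / 0.4080 = 10.24 m
FS = H_c / H = 10.24 / 4.8 = 2.133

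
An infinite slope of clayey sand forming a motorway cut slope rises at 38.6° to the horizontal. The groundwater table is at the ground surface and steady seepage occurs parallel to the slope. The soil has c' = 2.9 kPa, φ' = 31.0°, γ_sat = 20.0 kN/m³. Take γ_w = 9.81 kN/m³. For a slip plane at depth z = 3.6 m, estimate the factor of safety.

With seepage parallel to the slope and the water table at the surface, the effective normal stress on the slip plane uses the buoyant unit weight γ' = γ_sat − γ_w while the driving shear stress uses γ_sat:
FS = [c' + γ' z cos²β tanφ'] / [γ_sat z sinβ cosβ]
γ' = 20.0 − 9.81 = 10.19 kN/m³
Numerator = 2.9 + 10.19·3.6·cos²38.6°·tan31.0° = 2.9 + 10.19·3.6·0.6108·0.6009 = 16.363 kPa
Denominator = 20.0·3.6·sin38.6°·cos38.6° = 20.0·3.6·0.6239·0.7815 = 35.105 kPa
FS = 16.363 / 35.105 = 0.466

FS = 0.47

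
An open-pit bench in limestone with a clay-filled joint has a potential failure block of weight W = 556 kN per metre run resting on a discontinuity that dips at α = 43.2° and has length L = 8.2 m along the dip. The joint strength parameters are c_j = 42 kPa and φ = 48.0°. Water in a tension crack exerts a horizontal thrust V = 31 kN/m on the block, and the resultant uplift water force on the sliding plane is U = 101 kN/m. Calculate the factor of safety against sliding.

Resolving the block weight along and normal to the plane and applying the Mohr–Coulomb strength on the joint:
N' = W cosα − U − V sinα = 556·cos43.2° − 101 − 31·sin43.2° = 283.1 kN/m
Driving force T = W sinα + V cosα = 556·sin43.2° + 31·cos43.2° = 403.2 kN/m
Resisting force R = c_j·L + N'·tanφ = 42·8.2 + 283.1·tan48.0° = 344.4 + 314.4 = 658.8 kN/m
FS = R / T = 658.8 / 403.2 = 1.634

FS = 1.63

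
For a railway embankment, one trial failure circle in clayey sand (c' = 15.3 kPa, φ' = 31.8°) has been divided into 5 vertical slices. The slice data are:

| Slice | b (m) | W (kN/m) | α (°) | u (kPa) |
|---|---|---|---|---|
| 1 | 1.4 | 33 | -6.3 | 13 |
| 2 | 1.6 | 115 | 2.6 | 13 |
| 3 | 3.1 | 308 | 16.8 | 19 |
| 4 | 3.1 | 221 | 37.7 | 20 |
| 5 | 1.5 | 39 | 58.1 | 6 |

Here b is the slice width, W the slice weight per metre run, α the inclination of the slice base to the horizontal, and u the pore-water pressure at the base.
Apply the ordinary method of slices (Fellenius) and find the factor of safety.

Ordinary method of slices: FS = Σ[c'·Δl_i + (W_i cosα_i − u_i·Δl_i)·tanφ'] / Σ W_i sinα_i, with Δl_i = b_i / cosα_i.
Slice 1: Δl = 1.4/cos(-6.3°) = 1.409 m; N'_1 = 33·cos(-6.3°) − 13·1.409 = 14.5; c'Δl = 21.55; W sinα = -3.6
Slice 2: Δl = 1.6/cos2.6° = 1.602 m; N'_2 = 115·cos2.6° − 13·1.602 = 94.1; c'Δl = 24.51; W sinα = 5.2
Slice 3: Δl = 3.1/cos16.8° = 3.238 m; N'_3 = 308·cos16.8° − 19·3.238 = 233.3; c'Δl = 49.54; W sinα = 89.0
Slice 4: Δl = 3.1/cos37.7° = 3.918 m; N'_4 = 221·cos37.7° − 20·3.918 = 96.5; c'Δl = 59.95; W sinα = 135.1
Slice 5: Δl = 1.5/cos58.1° = 2.839 m; N'_5 = 39·cos58.1° − 6·2.839 = 3.6; c'Δl = 43.43; W sinα = 33.1
Σc'Δl = 199.0 kN/m; ΣN' = 442.0 kN/m; ΣW sinα = 258.9 kN/m
Resisting = 199.0 + 442.0·tan31.8° = 199.0 + 274.0 = 473.0 kN/m
FS = 473.0 / 258.9 = 1.827

FS = 1.83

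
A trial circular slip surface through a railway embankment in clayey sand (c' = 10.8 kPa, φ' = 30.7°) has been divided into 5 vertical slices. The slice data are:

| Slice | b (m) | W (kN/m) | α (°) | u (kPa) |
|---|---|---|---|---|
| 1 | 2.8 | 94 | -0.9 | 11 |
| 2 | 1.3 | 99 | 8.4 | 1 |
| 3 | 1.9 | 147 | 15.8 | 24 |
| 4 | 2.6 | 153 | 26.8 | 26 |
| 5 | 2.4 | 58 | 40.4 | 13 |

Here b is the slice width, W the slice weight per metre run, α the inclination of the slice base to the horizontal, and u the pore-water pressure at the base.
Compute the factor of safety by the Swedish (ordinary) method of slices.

Ordinary method of slices: FS = Σ[c'·Δl_i + (W_i cosα_i − u_i·Δl_i)·tanφ'] / Σ W_i sinα_i, with Δl_i = b_i / cosα_i.
Slice 1: Δl = 2.8/cos(-0.9°) = 2.800 m; N'_1 = 94·cos(-0.9°) − 11·2.800 = 63.2; c'Δl = 30.24; W sinα = -1.5
Slice 2: Δl = 1.3/cos8.4° = 1.314 m; N'_2 = 99·cos8.4° − 1·1.314 = 96.6; c'Δl = 14.19; W sinα = 14.5
Slice 3: Δl = 1.9/cos15.8° = 1.975 m; N'_3 = 147·cos15.8° − 24·1.975 = 94.1; c'Δl = 21.33; W sinα = 40.0
Slice 4: Δl = 2.6/cos26.8° = 2.913 m; N'_4 = 153·cos26.8° − 26·2.913 = 60.8; c'Δl = 31.46; W sinα = 69.0
Slice 5: Δl = 2.4/cos40.4° = 3.152 m; N'_5 = 58·cos40.4° − 13·3.152 = 3.2; c'Δl = 34.04; W sinα = 37.6
Σc'Δl = 131.3 kN/m; ΣN' = 317.9 kN/m; ΣW sinα = 159.6 kN/m
Resisting = 131.3 + 317.9·tan30.7° = 131.3 + 188.8 = 320.0 kN/m
FS = 320.0 / 159.6 = 2.005

FS = 2.01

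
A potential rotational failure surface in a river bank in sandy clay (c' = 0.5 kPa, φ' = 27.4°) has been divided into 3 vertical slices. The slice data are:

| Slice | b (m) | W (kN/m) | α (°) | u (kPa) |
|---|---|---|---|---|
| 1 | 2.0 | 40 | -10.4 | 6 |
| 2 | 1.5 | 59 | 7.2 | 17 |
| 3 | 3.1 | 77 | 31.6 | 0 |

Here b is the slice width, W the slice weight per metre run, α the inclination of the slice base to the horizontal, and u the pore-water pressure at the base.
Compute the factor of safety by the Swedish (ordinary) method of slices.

Ordinary method of slices: FS = Σ[c'·Δl_i + (W_i cosα_i − u_i·Δl_i)·tanφ'] / Σ W_i sinα_i, with Δl_i = b_i / cosα_i.
Slice 1: Δl = 2.0/cos(-10.4°) = 2.033 m; N'_1 = 40·cos(-10.4°) − 6·2.033 = 27.1; c'Δl = 1.02; W sinα = -7.2
Slice 2: Δl = 1.5/cos7.2° = 1.512 m; N'_2 = 59·cos7.2° − 17·1.512 = 32.8; c'Δl = 0.76; W sinα = 7.4
Slice 3: Δl = 3.1/cos31.6° = 3.640 m; N'_3 = 77·cos31.6° − 0·3.640 = 65.6; c'Δl = 1.82; W sinα = 40.3
Σc'Δl = 3.6 kN/m; ΣN' = 125.6 kN/m; ΣW sinα = 40.5 kN/m
Resisting = 3.6 + 125.6·tan27.4° = 3.6 + 65.1 = 68.7 kN/m
FS = 68.7 / 40.5 = 1.695

FS = 1.69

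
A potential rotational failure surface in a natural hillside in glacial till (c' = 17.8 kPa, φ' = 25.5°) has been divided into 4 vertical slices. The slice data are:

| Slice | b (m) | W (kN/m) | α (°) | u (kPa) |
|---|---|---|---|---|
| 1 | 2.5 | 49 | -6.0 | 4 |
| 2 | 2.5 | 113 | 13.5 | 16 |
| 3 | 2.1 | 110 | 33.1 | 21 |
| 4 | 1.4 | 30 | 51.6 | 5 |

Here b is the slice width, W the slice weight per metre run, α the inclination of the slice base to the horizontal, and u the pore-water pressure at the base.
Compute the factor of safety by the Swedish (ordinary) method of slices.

Ordinary method of slices: FS = Σ[c'·Δl_i + (W_i cosα_i − u_i·Δl_i)·tanφ'] / Σ W_i sinα_i, with Δl_i = b_i / cosα_i.
Slice 1: Δl = 2.5/cos(-6.0°) = 2.514 m; N'_1 = 49·cos(-6.0°) − 4·2.514 = 38.7; c'Δl = 44.75; W sinα = -5.1
Slice 2: Δl = 2.5/cos13.5° = 2.571 m; N'_2 = 113·cos13.5° − 16·2.571 = 68.7; c'Δl = 45.76; W sinα = 26.4
Slice 3: Δl = 2.1/cos33.1° = 2.507 m; N'_3 = 110·cos33.1° − 21·2.507 = 39.5; c'Δl = 44.62; W sinα = 60.1
Slice 4: Δl = 1.4/cos51.6° = 2.254 m; N'_4 = 30·cos51.6° − 5·2.254 = 7.4; c'Δl = 40.12; W sinα = 23.5
Σc'Δl = 175.3 kN/m; ΣN' = 154.3 kN/m; ΣW sinα = 104.8 kN/m
Resisting = 175.3 + 154.3·tan25.5° = 175.3 + 73.6 = 248.8 kN/m
FS = 248.8 / 104.8 = 2.374

FS = 2.37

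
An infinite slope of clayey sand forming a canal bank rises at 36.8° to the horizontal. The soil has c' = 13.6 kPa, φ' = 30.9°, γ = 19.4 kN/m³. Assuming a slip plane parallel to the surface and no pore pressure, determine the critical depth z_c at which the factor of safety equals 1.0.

z_c = 7.31 m

Setting FS = 1.00 in FS = [c' + γz cos²β tanφ'] / [γz sinβ cosβ] and solving for z:
z = c' / [γ cosβ (FS·sinβ − cosβ·tanφ')]
  = 13.6 / [19.4·cos36.8°·(1.00·sin36.8° − cos36.8°·tan30.9°)]
  = 13.6 / [19.4·0.8007·(1.00·0.5990 − 0.8007·0.5985)]
  = 13.6 / 1.8609 = 7.308 m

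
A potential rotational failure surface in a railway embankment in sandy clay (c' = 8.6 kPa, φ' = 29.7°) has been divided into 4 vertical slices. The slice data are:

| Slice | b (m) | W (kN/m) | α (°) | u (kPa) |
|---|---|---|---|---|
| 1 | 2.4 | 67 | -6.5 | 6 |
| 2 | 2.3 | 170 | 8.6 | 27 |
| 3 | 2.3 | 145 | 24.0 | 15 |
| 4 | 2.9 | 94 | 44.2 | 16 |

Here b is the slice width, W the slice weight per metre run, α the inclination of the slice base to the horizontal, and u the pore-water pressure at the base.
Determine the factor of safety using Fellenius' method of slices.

FS = 1.70

Ordinary method of slices: FS = Σ[c'·Δl_i + (W_i cosα_i − u_i·Δl_i)·tanφ'] / Σ W_i sinα_i, with Δl_i = b_i / cosα_i.
Slice 1: Δl = 2.4/cos(-6.5°) = 2.416 m; N'_1 = 67·cos(-6.5°) − 6·2.416 = 52.1; c'Δl = 20.77; W sinα = -7.6
Slice 2: Δl = 2.3/cos8.6° = 2.326 m; N'_2 = 170·cos8.6° − 27·2.326 = 105.3; c'Δl = 20.00; W sinα = 25.4
Slice 3: Δl = 2.3/cos24.0° = 2.518 m; N'_3 = 145·cos24.0° − 15·2.518 = 94.7; c'Δl = 21.65; W sinα = 59.0
Slice 4: Δl = 2.9/cos44.2° = 4.045 m; N'_4 = 94·cos44.2° − 16·4.045 = 2.7; c'Δl = 34.79; W sinα = 65.5
Σc'Δl = 97.2 kN/m; ΣN' = 254.7 kN/m; ΣW sinα = 142.3 kN/m
Resisting = 97.2 + 254.7·tan29.7° = 97.2 + 145.3 = 242.5 kN/m
FS = 242.5 / 142.3 = 1.704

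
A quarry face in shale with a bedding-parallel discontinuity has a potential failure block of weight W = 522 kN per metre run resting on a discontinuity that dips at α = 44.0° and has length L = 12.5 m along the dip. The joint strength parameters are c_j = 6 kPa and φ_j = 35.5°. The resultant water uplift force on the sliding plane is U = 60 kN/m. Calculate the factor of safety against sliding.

Resolving the block weight along and normal to the plane and applying the Mohr–Coulomb strength on the joint:
N' = W cosα − U = 522·cos44.0° − 60 = 315.5 kN/m
Driving force T = W sinα = 522·sin44.0° = 362.6 kN/m
Resisting force R = c_j·L + N'·tanφ_j = 6·12.5 + 315.5·tan35.5° = 75.0 + 225.0 = 300.0 kN/m
FS = R / T = 300.0 / 362.6 = 0.827

FS = 0.83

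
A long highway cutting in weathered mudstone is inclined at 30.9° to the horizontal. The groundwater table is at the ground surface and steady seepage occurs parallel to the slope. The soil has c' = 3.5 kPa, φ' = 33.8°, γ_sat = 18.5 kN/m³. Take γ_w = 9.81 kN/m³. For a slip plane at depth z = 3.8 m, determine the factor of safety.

FS = 0.64

With seepage parallel to the slope and the water table at the surface, the effective normal stress on the slip plane uses the buoyant unit weight γ' = γ_sat − γ_w while the driving shear stress uses γ_sat:
FS = [c' + γ' z cos²β tanφ'] / [γ_sat z sinβ cosβ]
γ' = 18.5 − 9.81 = 8.69 kN/m³
Numerator = 3.5 + 8.69·3.8·cos²30.9°·tan33.8° = 3.5 + 8.69·3.8·0.7363·0.6694 = 19.776 kPa
Denominator = 18.5·3.8·sin30.9°·cos30.9° = 18.5·3.8·0.5135·0.8581 = 30.978 kPa
FS = 19.776 / 30.978 = 0.638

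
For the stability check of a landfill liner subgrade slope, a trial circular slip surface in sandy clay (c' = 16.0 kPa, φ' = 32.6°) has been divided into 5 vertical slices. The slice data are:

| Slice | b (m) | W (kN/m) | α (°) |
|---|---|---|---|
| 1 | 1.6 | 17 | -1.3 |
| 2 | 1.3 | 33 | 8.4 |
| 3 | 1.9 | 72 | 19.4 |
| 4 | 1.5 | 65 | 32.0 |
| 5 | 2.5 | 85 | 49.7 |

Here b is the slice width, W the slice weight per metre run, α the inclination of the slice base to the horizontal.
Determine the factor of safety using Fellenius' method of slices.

Ordinary method of slices: FS = Σ[c'·Δl_i + (W_i cosα_i)·tanφ'] / Σ W_i sinα_i, with Δl_i = b_i / cosα_i.
Slice 1: Δl = 1.6/cos(-1.3°) = 1.600 m; N'_1 = 17·cos(-1.3°) = 17.0; c'Δl = 25.61; W sinα = -0.4
Slice 2: Δl = 1.3/cos8.4° = 1.314 m; N'_2 = 33·cos8.4° = 32.6; c'Δl = 21.03; W sinα = 4.8
Slice 3: Δl = 1.9/cos19.4° = 2.014 m; N'_3 = 72·cos19.4° = 67.9; c'Δl = 32.23; W sinα = 23.9
Slice 4: Δl = 1.5/cos32.0° = 1.769 m; N'_4 = 65·cos32.0° = 55.1; c'Δl = 28.30; W sinα = 34.4
Slice 5: Δl = 2.5/cos49.7° = 3.865 m; N'_5 = 85·cos49.7° = 55.0; c'Δl = 61.84; W sinα = 64.8
Σc'Δl = 169.0 kN/m; ΣN' = 227.7 kN/m; ΣW sinα = 127.6 kN/m
Resisting = 169.0 + 227.7·tan32.6° = 169.0 + 145.6 = 314.6 kN/m
FS = 314.6 / 127.6 = 2.465

FS = 2.47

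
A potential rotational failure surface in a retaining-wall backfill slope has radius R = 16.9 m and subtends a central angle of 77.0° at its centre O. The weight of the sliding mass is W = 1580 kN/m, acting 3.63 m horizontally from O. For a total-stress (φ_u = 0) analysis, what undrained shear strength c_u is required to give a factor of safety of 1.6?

FS = c_u·L_a·R / (W·d), so c_u = FS·W·d / (L_a·R).
Arc length L_a = R·θ = 16.9·(77.0°·π/180) = 16.9·1.3439 = 22.71 m
c_u = 1.6·1580·3.63 / (22.71·16.9) = 9176.6 / 383.83 = 23.91 kPa

c_u = 23.9 kPa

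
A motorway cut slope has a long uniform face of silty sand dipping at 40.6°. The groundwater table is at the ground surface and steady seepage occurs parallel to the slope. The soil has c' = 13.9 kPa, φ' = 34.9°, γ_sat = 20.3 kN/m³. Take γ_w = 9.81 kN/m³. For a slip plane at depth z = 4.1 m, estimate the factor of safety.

With seepage parallel to the slope and the water table at the surface, the effective normal stress on the slip plane uses the buoyant unit weight γ' = γ_sat − γ_w while the driving shear stress uses γ_sat:
FS = [c' + γ' z cos²β tanφ'] / [γ_sat z sinβ cosβ]
γ' = 20.3 − 9.81 = 10.49 kN/m³
Numerator = 13.9 + 10.49·4.1·cos²40.6°·tan34.9° = 13.9 + 10.49·4.1·0.5765·0.6976 = 31.197 kPa
Denominator = 20.3·4.1·sin40.6°·cos40.6° = 20.3·4.1·0.6508·0.7593 = 41.125 kPa
FS = 31.197 / 41.125 = 0.759

FS = 0.76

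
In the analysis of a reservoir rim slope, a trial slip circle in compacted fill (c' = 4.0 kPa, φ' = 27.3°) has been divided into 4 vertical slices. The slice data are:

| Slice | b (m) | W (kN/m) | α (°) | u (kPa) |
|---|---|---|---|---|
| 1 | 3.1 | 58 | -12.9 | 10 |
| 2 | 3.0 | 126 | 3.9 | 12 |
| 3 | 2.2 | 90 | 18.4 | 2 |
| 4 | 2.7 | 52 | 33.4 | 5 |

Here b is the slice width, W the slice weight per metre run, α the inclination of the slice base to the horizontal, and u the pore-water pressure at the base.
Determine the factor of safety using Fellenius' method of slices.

FS = 3.07

Ordinary method of slices: FS = Σ[c'·Δl_i + (W_i cosα_i − u_i·Δl_i)·tanφ'] / Σ W_i sinα_i, with Δl_i = b_i / cosα_i.
Slice 1: Δl = 3.1/cos(-12.9°) = 3.180 m; N'_1 = 58·cos(-12.9°) − 10·3.180 = 24.7; c'Δl = 12.72; W sinα = -12.9
Slice 2: Δl = 3.0/cos3.9° = 3.007 m; N'_2 = 126·cos3.9° − 12·3.007 = 89.6; c'Δl = 12.03; W sinα = 8.6
Slice 3: Δl = 2.2/cos18.4° = 2.319 m; N'_3 = 90·cos18.4° − 2·2.319 = 80.8; c'Δl = 9.27; W sinα = 28.4
Slice 4: Δl = 2.7/cos33.4° = 3.234 m; N'_4 = 52·cos33.4° − 5·3.234 = 27.2; c'Δl = 12.94; W sinα = 28.6
Σc'Δl = 47.0 kN/m; ΣN' = 222.4 kN/m; ΣW sinα = 52.7 kN/m
Resisting = 47.0 + 222.4·tan27.3° = 47.0 + 114.8 = 161.7 kN/m
FS = 161.7 / 52.7 = 3.071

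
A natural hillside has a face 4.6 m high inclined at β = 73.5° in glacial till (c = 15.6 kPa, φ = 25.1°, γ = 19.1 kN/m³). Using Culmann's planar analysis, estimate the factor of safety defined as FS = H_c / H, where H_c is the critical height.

H_c = (4c/γ) · sinβ cosφ / [1 − cos(β − φ)]
    = (4·15.6/19.1) · sin73.5°·cos25.1° / [1 − cos48.4°]
    = 3.267 · 0.8683 / 0.3361 = 8.44 m
FS = H_c / H = 8.44 / 4.6 = 1.835

FS = 1.83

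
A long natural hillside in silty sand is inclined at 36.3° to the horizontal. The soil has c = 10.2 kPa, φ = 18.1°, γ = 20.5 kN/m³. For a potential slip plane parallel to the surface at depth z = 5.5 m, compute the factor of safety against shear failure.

For an infinite slope with a slip plane parallel to the surface (no pore pressure): FS = [c + γz cos²β tanφ] / [γz sinβ cosβ].
γz = 20.5·5.5 = 112.75 kN/m²
Numerator = 10.2 + 112.75·cos²36.3°·tan18.1° = 10.2 + 112.75·0.6495·0.3269 = 34.136 kPa
Denominator = 112.75·sin36.3°·cos36.3° = 112.75·0.5920·0.8059 = 53.795 kPa
FS = 34.136 / 53.795 = 0.635

FS = 0.63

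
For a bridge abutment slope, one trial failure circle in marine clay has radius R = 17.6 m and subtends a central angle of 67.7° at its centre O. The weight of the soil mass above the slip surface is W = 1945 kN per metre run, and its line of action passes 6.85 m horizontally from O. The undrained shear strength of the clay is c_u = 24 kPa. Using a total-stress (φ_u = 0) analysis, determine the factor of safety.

Taking moments about the centre O, the resisting moment is provided by the undrained shear strength acting along the arc:
Arc length L_a = R·θ = 17.6·(67.7°·π/180) = 17.6·1.1816 = 20.80 m
M_R = c_u·L_a·R = 24·20.80·17.6 = 8784.2 kN·m/m
M_D = W·d = 1945·6.85 = 13323.2 kN·m/m
FS = M_R / M_D = 8784.2 / 13323.2 = 0.659

FS = 0.66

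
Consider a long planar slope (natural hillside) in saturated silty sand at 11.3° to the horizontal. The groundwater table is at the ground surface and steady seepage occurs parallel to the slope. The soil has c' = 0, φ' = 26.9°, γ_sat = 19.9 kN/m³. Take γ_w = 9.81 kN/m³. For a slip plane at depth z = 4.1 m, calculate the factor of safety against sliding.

FS = 1.29

With seepage parallel to the slope and the water table at the surface, the effective normal stress on the slip plane uses the buoyant unit weight γ' = γ_sat − γ_w while the driving shear stress uses γ_sat:
FS = [c' + γ' z cos²β tanφ'] / [γ_sat z sinβ cosβ]
(For c' = 0 this reduces to FS = (γ'/γ_sat)·tanφ'/tanβ.)
γ' = 19.9 − 9.81 = 10.09 kN/m³
Numerator = 0.0 + 10.09·4.1·cos²11.3°·tan26.9° = 0.0 + 10.09·4.1·0.9616·0.5073 = 20.182 kPa
Denominator = 19.9·4.1·sin11.3°·cos11.3° = 19.9·4.1·0.1959·0.9806 = 15.677 kPa
FS = 20.182 / 15.677 = 1.287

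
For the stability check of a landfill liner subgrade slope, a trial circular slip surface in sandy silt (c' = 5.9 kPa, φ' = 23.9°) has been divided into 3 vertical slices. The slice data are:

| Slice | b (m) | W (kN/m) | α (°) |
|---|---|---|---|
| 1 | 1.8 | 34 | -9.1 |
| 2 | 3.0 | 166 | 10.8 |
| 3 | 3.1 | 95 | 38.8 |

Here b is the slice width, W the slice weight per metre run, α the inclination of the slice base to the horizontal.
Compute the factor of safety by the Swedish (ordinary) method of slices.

FS = 2.02

Ordinary method of slices: FS = Σ[c'·Δl_i + (W_i cosα_i)·tanφ'] / Σ W_i sinα_i, with Δl_i = b_i / cosα_i.
Slice 1: Δl = 1.8/cos(-9.1°) = 1.823 m; N'_1 = 34·cos(-9.1°) = 33.6; c'Δl = 10.76; W sinα = -5.4
Slice 2: Δl = 3.0/cos10.8° = 3.054 m; N'_2 = 166·cos10.8° = 163.1; c'Δl = 18.02; W sinα = 31.1
Slice 3: Δl = 3.1/cos38.8° = 3.978 m; N'_3 = 95·cos38.8° = 74.0; c'Δl = 23.47; W sinα = 59.5
Σc'Δl = 52.2 kN/m; ΣN' = 270.7 kN/m; ΣW sinα = 85.3 kN/m
Resisting = 52.2 + 270.7·tan23.9° = 52.2 + 119.9 = 172.2 kN/m
FS = 172.2 / 85.3 = 2.020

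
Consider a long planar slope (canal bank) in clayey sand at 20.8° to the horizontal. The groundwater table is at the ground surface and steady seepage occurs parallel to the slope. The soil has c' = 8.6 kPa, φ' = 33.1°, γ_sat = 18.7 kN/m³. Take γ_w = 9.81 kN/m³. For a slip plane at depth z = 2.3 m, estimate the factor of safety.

FS = 1.42

With seepage parallel to the slope and the water table at the surface, the effective normal stress on the slip plane uses the buoyant unit weight γ' = γ_sat − γ_w while the driving shear stress uses γ_sat:
FS = [c' + γ' z cos²β tanφ'] / [γ_sat z sinβ cosβ]
γ' = 18.7 − 9.81 = 8.89 kN/m³
Numerator = 8.6 + 8.89·2.3·cos²20.8°·tan33.1° = 8.6 + 8.89·2.3·0.8739·0.6519 = 20.248 kPa
Denominator = 18.7·2.3·sin20.8°·cos20.8° = 18.7·2.3·0.3551·0.9348 = 14.278 kPa
FS = 20.248 / 14.278 = 1.418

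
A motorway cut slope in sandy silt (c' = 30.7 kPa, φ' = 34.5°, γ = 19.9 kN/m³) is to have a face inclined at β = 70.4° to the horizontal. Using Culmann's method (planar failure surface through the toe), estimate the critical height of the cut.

Culmann's analysis gives the critical failure plane at α_cr = (β + φ')/2 = (70.4 + 34.5)/2 = 52.5°, and the critical height
H_c = (4c'/γ) · sinβ cosφ' / [1 − cos(β − φ')]
    = (4·30.7/19.9) · sin70.4°·cos34.5° / [1 − cos(35.9°)]
    = 6.171 · 0.9421·0.8241 / [1 − 0.8100]
    = 6.171 · 0.7764 / 0.1900
    = 25.22 m

H_c = 25.22 m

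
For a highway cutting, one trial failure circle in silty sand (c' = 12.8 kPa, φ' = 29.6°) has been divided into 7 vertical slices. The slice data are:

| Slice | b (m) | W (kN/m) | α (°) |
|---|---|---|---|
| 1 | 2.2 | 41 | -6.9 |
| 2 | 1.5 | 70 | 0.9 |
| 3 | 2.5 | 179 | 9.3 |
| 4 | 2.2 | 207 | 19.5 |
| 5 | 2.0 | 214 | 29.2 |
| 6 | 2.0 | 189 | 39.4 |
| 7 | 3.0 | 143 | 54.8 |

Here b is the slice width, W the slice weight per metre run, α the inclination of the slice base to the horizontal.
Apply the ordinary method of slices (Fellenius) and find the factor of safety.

Ordinary method of slices: FS = Σ[c'·Δl_i + (W_i cosα_i)·tanφ'] / Σ W_i sinα_i, with Δl_i = b_i / cosα_i.
Slice 1: Δl = 2.2/cos(-6.9°) = 2.216 m; N'_1 = 41·cos(-6.9°) = 40.7; c'Δl = 28.37; W sinα = -4.9
Slice 2: Δl = 1.5/cos0.9° = 1.500 m; N'_2 = 70·cos0.9° = 70.0; c'Δl = 19.20; W sinα = 1.1
Slice 3: Δl = 2.5/cos9.3° = 2.533 m; N'_3 = 179·cos9.3° = 176.6; c'Δl = 32.43; W sinα = 28.9
Slice 4: Δl = 2.2/cos19.5° = 2.334 m; N'_4 = 207·cos19.5° = 195.1; c'Δl = 29.87; W sinα = 69.1
Slice 5: Δl = 2.0/cos29.2° = 2.291 m; N'_5 = 214·cos29.2° = 186.8; c'Δl = 29.33; W sinα = 104.4
Slice 6: Δl = 2.0/cos39.4° = 2.588 m; N'_6 = 189·cos39.4° = 146.0; c'Δl = 33.13; W sinα = 120.0
Slice 7: Δl = 3.0/cos54.8° = 5.204 m; N'_7 = 143·cos54.8° = 82.4; c'Δl = 66.62; W sinα = 116.9
Σc'Δl = 238.9 kN/m; ΣN' = 897.8 kN/m; ΣW sinα = 435.4 kN/m
Resisting = 238.9 + 897.8·tan29.6° = 238.9 + 510.0 = 748.9 kN/m
FS = 748.9 / 435.4 = 1.720

FS = 1.72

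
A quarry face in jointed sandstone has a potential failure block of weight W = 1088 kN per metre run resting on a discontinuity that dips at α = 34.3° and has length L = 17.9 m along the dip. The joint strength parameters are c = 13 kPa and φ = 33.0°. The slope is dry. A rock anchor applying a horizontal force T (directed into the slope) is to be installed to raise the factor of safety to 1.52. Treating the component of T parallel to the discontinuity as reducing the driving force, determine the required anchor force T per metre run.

T = 71 kN/m

Resolving forces along and normal to the sliding plane, with the horizontal anchor force T adding T·sinα to the effective normal force and T·cosα acting up the plane against the driving force:
FS = [cL + (W cosα + T sinα) tanφ] / [W sinα − T cosα]
Without the anchor: N' = 898.8 kN/m, driving T_d = 613.1 kN/m, resisting R = 13·17.9 + 898.8·tan33.0° = 816.4 kN/m, FS = 1.33.
Setting FS = 1.52 and solving for T:
1.52·(613.1 − T cos34.3°) = 816.4 + T sin34.3°·tan33.0°
T·(sin34.3°·tan33.0° + 1.52·cos34.3°) = 1.52·613.1 − 816.4
T·(0.5635·0.6494 + 1.52·0.8261) = 931.9 − 816.4 = 115.6
T·1.6216 = 115.6
T = 71.3 kN/m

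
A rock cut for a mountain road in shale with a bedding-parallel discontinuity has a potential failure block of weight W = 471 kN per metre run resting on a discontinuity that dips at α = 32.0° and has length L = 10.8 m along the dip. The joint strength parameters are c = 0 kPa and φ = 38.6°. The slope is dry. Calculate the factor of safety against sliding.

FS = 1.28

Resolving the block weight along and normal to the plane and applying the Mohr–Coulomb strength on the joint:
N' = W cosα = 471·cos32.0° = 399.4 kN/m
Driving force T = W sinα = 471·sin32.0° = 249.6 kN/m
Resisting force R = c·L + N'·tanφ = 0·10.8 + 399.4·tan38.6° = 0.0 + 318.9 = 318.9 kN/m
FS = R / T = 318.9 / 249.6 = 1.278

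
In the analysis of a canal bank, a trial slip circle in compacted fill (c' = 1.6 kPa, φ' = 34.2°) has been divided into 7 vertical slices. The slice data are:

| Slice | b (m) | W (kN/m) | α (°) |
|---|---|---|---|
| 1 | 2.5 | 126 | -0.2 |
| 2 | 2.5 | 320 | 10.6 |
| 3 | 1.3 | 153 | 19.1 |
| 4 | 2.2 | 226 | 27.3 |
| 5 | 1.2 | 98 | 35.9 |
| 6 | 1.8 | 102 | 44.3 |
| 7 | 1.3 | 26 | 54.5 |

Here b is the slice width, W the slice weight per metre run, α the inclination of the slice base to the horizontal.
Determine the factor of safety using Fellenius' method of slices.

Ordinary method of slices: FS = Σ[c'·Δl_i + (W_i cosα_i)·tanφ'] / Σ W_i sinα_i, with Δl_i = b_i / cosα_i.
Slice 1: Δl = 2.5/cos(-0.2°) = 2.500 m; N'_1 = 126·cos(-0.2°) = 126.0; c'Δl = 4.00; W sinα = -0.4
Slice 2: Δl = 2.5/cos10.6° = 2.543 m; N'_2 = 320·cos10.6° = 314.5; c'Δl = 4.07; W sinα = 58.9
Slice 3: Δl = 1.3/cos19.1° = 1.376 m; N'_3 = 153·cos19.1° = 144.6; c'Δl = 2.20; W sinα = 50.1
Slice 4: Δl = 2.2/cos27.3° = 2.476 m; N'_4 = 226·cos27.3° = 200.8; c'Δl = 3.96; W sinα = 103.7
Slice 5: Δl = 1.2/cos35.9° = 1.481 m; N'_5 = 98·cos35.9° = 79.4; c'Δl = 2.37; W sinα = 57.5
Slice 6: Δl = 1.8/cos44.3° = 2.515 m; N'_6 = 102·cos44.3° = 73.0; c'Δl = 4.02; W sinα = 71.2
Slice 7: Δl = 1.3/cos54.5° = 2.239 m; N'_7 = 26·cos54.5° = 15.1; c'Δl = 3.58; W sinα = 21.2
Σc'Δl = 24.2 kN/m; ΣN' = 953.4 kN/m; ΣW sinα = 362.0 kN/m
Resisting = 24.2 + 953.4·tan34.2° = 24.2 + 647.9 = 672.2 kN/m
FS = 672.2 / 362.0 = 1.857

FS = 1.86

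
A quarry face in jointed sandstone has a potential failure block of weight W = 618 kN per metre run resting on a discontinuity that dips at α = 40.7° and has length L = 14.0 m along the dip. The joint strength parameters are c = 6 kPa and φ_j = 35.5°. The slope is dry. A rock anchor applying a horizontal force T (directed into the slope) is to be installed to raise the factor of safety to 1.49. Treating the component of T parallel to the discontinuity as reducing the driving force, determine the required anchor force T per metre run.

T = 114 kN/m

Resolving forces along and normal to the sliding plane, with the horizontal anchor force T adding T·sinα to the effective normal force and T·cosα acting up the plane against the driving force:
FS = [cL + (W cosα + T sinα) tanφ_j] / [W sinα − T cosα]
Without the anchor: N' = 468.5 kN/m, driving T_d = 403.0 kN/m, resisting R = 6·14.0 + 468.5·tan35.5° = 418.2 kN/m, FS = 1.04.
Setting FS = 1.49 and solving for T:
1.49·(403.0 − T cos40.7°) = 418.2 + T sin40.7°·tan35.5°
T·(sin40.7°·tan35.5° + 1.49·cos40.7°) = 1.49·403.0 − 418.2
T·(0.6521·0.7133 + 1.49·0.7581) = 600.5 − 418.2 = 182.3
T·1.5948 = 182.3
T = 114.3 kN/m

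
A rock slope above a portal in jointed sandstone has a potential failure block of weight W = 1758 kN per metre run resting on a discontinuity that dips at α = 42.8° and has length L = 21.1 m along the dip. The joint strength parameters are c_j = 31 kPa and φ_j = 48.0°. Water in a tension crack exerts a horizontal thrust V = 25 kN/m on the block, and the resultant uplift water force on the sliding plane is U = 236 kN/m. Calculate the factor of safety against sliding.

FS = 1.49

Resolving the block weight along and normal to the plane and applying the Mohr–Coulomb strength on the joint:
N' = W cosα − U − V sinα = 1758·cos42.8° − 236 − 25·sin42.8° = 1036.9 kN/m
Driving force T = W sinα + V cosα = 1758·sin42.8° + 25·cos42.8° = 1212.8 kN/m
Resisting force R = c_j·L + N'·tanφ_j = 31·21.1 + 1036.9·tan48.0° = 654.1 + 1151.6 = 1805.7 kN/m
FS = R / T = 1805.7 / 1212.8 = 1.489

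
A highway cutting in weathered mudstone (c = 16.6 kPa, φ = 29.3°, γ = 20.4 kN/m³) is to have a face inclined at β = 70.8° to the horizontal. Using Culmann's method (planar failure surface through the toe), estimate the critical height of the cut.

Culmann's analysis gives the critical failure plane at α_cr = (β + φ)/2 = (70.8 + 29.3)/2 = 50.0°, and the critical height
H_c = (4c/γ) · sinβ cosφ / [1 − cos(β − φ)]
    = (4·16.6/20.4) · sin70.8°·cos29.3° / [1 − cos(41.5°)]
    = 3.255 · 0.9444·0.8721 / [1 − 0.7490]
    = 3.255 · 0.8236 / 0.2510
    = 10.68 m

H_c = 10.68 m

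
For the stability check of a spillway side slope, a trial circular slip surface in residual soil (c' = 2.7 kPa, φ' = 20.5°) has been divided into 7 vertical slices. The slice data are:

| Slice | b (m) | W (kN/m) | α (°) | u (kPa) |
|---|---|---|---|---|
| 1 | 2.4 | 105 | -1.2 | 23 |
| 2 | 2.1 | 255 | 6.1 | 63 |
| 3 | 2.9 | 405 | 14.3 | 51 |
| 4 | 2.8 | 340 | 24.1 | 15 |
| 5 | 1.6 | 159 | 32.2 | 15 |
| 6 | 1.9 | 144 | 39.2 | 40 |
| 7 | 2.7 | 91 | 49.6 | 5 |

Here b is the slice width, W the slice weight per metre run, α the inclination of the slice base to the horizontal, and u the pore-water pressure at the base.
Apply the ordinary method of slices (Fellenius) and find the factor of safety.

Ordinary method of slices: FS = Σ[c'·Δl_i + (W_i cosα_i − u_i·Δl_i)·tanφ'] / Σ W_i sinα_i, with Δl_i = b_i / cosα_i.
Slice 1: Δl = 2.4/cos(-1.2°) = 2.401 m; N'_1 = 105·cos(-1.2°) − 23·2.401 = 49.8; c'Δl = 6.48; W sinα = -2.2
Slice 2: Δl = 2.1/cos6.1° = 2.112 m; N'_2 = 255·cos6.1° − 63·2.112 = 120.5; c'Δl = 5.70; W sinα = 27.1
Slice 3: Δl = 2.9/cos14.3° = 2.993 m; N'_3 = 405·cos14.3° − 51·2.993 = 239.8; c'Δl = 8.08; W sinα = 100.0
Slice 4: Δl = 2.8/cos24.1° = 3.067 m; N'_4 = 340·cos24.1° − 15·3.067 = 264.4; c'Δl = 8.28; W sinα = 138.8
Slice 5: Δl = 1.6/cos32.2° = 1.891 m; N'_5 = 159·cos32.2° − 15·1.891 = 106.2; c'Δl = 5.11; W sinα = 84.7
Slice 6: Δl = 1.9/cos39.2° = 2.452 m; N'_6 = 144·cos39.2° − 40·2.452 = 13.5; c'Δl = 6.62; W sinα = 91.0
Slice 7: Δl = 2.7/cos49.6° = 4.166 m; N'_7 = 91·cos49.6° − 5·4.166 = 38.1; c'Δl = 11.25; W sinα = 69.3
Σc'Δl = 51.5 kN/m; ΣN' = 832.3 kN/m; ΣW sinα = 508.8 kN/m
Resisting = 51.5 + 832.3·tan20.5° = 51.5 + 311.2 = 362.7 kN/m
FS = 362.7 / 508.8 = 0.713

FS = 0.71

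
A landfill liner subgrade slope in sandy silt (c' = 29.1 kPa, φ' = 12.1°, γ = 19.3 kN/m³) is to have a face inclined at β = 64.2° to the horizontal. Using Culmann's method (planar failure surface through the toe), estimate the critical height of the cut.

Culmann's analysis gives the critical failure plane at α_cr = (β + φ')/2 = (64.2 + 12.1)/2 = 38.1°, and the critical height
H_c = (4c'/γ) · sinβ cosφ' / [1 − cos(β − φ')]
    = (4·29.1/19.3) · sin64.2°·cos12.1° / [1 − cos(52.1°)]
    = 6.031 · 0.9003·0.9778 / [1 − 0.6143]
    = 6.031 · 0.8803 / 0.3857
    = 13.76 m

H_c = 13.76 m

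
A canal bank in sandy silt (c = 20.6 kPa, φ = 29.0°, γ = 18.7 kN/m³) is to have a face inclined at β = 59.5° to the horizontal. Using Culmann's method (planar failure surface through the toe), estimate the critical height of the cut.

H_c = 24.00 m

Culmann's analysis gives the critical failure plane at α_cr = (β + φ)/2 = (59.5 + 29.0)/2 = 44.2°, and the critical height
H_c = (4c/γ) · sinβ cosφ / [1 − cos(β − φ)]
    = (4·20.6/18.7) · sin59.5°·cos29.0° / [1 − cos(30.5°)]
    = 4.406 · 0.8616·0.8746 / [1 − 0.8616]
    = 4.406 · 0.7536 / 0.1384
    = 24.00 m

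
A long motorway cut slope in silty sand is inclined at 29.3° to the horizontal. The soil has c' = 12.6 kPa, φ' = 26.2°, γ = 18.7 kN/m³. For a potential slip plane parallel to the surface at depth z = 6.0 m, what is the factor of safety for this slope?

FS = 1.14

For an infinite slope with a slip plane parallel to the surface (no pore pressure): FS = [c' + γz cos²β tanφ'] / [γz sinβ cosβ].
γz = 18.7·6.0 = 112.20 kN/m²
Numerator = 12.6 + 112.20·cos²29.3°·tan26.2° = 12.6 + 112.20·0.7605·0.4921 = 54.587 kPa
Denominator = 112.20·sin29.3°·cos29.3° = 112.20·0.4894·0.8721 = 47.884 kPa
FS = 54.587 / 47.884 = 1.140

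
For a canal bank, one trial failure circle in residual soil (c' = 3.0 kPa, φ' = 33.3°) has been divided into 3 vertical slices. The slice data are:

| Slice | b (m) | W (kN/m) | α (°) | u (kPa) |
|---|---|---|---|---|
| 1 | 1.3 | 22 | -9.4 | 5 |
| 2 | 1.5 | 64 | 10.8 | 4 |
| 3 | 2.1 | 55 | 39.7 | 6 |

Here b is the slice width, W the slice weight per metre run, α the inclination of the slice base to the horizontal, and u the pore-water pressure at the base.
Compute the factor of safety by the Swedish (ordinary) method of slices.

FS = 1.86

Ordinary method of slices: FS = Σ[c'·Δl_i + (W_i cosα_i − u_i·Δl_i)·tanφ'] / Σ W_i sinα_i, with Δl_i = b_i / cosα_i.
Slice 1: Δl = 1.3/cos(-9.4°) = 1.318 m; N'_1 = 22·cos(-9.4°) − 5·1.318 = 15.1; c'Δl = 3.95; W sinα = -3.6
Slice 2: Δl = 1.5/cos10.8° = 1.527 m; N'_2 = 64·cos10.8° − 4·1.527 = 56.8; c'Δl = 4.58; W sinα = 12.0
Slice 3: Δl = 2.1/cos39.7° = 2.729 m; N'_3 = 55·cos39.7° − 6·2.729 = 25.9; c'Δl = 8.19; W sinα = 35.1
Σc'Δl = 16.7 kN/m; ΣN' = 97.8 kN/m; ΣW sinα = 43.5 kN/m
Resisting = 16.7 + 97.8·tan33.3° = 16.7 + 64.3 = 81.0 kN/m
FS = 81.0 / 43.5 = 1.860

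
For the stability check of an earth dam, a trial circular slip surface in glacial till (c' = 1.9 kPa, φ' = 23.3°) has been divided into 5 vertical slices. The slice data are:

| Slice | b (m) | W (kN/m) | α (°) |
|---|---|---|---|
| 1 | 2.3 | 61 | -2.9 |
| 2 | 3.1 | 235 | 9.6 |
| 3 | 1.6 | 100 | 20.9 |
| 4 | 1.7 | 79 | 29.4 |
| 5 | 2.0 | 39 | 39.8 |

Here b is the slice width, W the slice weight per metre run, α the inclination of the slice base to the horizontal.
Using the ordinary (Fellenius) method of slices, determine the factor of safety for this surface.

FS = 1.70

Ordinary method of slices: FS = Σ[c'·Δl_i + (W_i cosα_i)·tanφ'] / Σ W_i sinα_i, with Δl_i = b_i / cosα_i.
Slice 1: Δl = 2.3/cos(-2.9°) = 2.303 m; N'_1 = 61·cos(-2.9°) = 60.9; c'Δl = 4.38; W sinα = -3.1
Slice 2: Δl = 3.1/cos9.6° = 3.144 m; N'_2 = 235·cos9.6° = 231.7; c'Δl = 5.97; W sinα = 39.2
Slice 3: Δl = 1.6/cos20.9° = 1.713 m; N'_3 = 100·cos20.9° = 93.4; c'Δl = 3.25; W sinα = 35.7
Slice 4: Δl = 1.7/cos29.4° = 1.951 m; N'_4 = 79·cos29.4° = 68.8; c'Δl = 3.71; W sinα = 38.8
Slice 5: Δl = 2.0/cos39.8° = 2.603 m; N'_5 = 39·cos39.8° = 30.0; c'Δl = 4.95; W sinα = 25.0
Σc'Δl = 22.3 kN/m; ΣN' = 484.8 kN/m; ΣW sinα = 135.5 kN/m
Resisting = 22.3 + 484.8·tan23.3° = 22.3 + 208.8 = 231.1 kN/m
FS = 231.1 / 135.5 = 1.705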